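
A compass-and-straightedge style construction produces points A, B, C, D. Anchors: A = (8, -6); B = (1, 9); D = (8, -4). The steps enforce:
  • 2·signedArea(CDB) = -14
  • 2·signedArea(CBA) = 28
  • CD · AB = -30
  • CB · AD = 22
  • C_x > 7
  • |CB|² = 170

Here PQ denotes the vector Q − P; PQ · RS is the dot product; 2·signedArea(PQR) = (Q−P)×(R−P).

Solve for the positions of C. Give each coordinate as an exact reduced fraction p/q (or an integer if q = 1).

1. C_x = 8  [2·signedArea(CBA) = 28 ∩ 2·signedArea(CDB) = -14]
2. C_y = -2  [2·signedArea(CBA) = 28 ∩ 2·signedArea(CDB) = -14]
   → C = (8, -2)

C = (8, -2)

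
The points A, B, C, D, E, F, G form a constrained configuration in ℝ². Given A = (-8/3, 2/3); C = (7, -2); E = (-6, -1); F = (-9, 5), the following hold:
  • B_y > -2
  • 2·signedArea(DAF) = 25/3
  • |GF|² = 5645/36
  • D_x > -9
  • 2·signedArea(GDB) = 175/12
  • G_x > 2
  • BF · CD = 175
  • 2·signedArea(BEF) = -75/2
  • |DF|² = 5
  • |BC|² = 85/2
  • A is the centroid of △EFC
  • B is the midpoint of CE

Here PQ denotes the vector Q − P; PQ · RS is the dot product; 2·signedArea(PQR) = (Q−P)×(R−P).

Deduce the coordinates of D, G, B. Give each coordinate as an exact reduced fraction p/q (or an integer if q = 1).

B = (1/2, -3/2)
D = (-8, 3)
G = (13/6, -2/3)

1. D_x = -8  [line -13/3·x + -19/3·y + -47/3 = 0 ∩ |DF|² = 5]
2. D_y = 3  [line -13/3·x + -19/3·y + -47/3 = 0 ∩ |DF|² = 5]
   → D = (-8, 3)
3. B_x = 1/2  [B is the midpoint of CE]
4. B_y = -3/2  [B is the midpoint of CE]
   → B = (1/2, -3/2)
5. G_x = 13/6  [line 9/2·x + 17/2·y + -49/12 = 0 ∩ |GF|² = 5645/36]
6. G_y = -2/3  [line 9/2·x + 17/2·y + -49/12 = 0 ∩ |GF|² = 5645/36]
   → G = (13/6, -2/3)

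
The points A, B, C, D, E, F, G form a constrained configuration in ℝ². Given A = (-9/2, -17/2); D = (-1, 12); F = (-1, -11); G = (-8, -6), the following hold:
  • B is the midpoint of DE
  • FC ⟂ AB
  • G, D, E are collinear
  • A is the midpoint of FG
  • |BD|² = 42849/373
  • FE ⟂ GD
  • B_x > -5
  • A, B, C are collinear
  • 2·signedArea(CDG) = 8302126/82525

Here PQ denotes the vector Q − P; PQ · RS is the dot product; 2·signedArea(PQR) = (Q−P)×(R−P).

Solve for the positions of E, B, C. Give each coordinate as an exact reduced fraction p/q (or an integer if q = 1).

1. E_x = -3271/373  [G, D, E are collinear ∩ FE ⟂ GD]
2. E_y = -2976/373  [G, D, E are collinear ∩ FE ⟂ GD]
   → E = (-3271/373, -2976/373)
3. B_x = -1822/373  [B is the midpoint of DE]
4. B_y = 750/373  [B is the midpoint of DE]
   → B = (-1822/373, 750/373)
5. C_x = -135561108/30781825  [A, B, C are collinear ∩ FC ⟂ AB]
6. C_y = -342435256/30781825  [A, B, C are collinear ∩ FC ⟂ AB]
   → C = (-135561108/30781825, -342435256/30781825)

B = (-1822/373, 750/373)
C = (-135561108/30781825, -342435256/30781825)
E = (-3271/373, -2976/373)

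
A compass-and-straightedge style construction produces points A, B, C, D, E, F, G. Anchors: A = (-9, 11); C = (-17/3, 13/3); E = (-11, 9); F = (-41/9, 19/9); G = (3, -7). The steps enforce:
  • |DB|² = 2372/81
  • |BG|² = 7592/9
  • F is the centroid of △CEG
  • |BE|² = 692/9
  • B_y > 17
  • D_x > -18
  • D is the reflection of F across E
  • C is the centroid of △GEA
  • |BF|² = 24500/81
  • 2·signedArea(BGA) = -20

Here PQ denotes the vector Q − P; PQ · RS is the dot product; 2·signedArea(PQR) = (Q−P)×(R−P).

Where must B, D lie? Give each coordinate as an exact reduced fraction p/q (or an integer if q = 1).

B = (-37/3, 53/3)
D = (-157/9, 143/9)

1. B_x = -37/3  [line -18·x + -12·y + -10 = 0 ∩ |BE|² = 692/9]
2. B_y = 53/3  [line -18·x + -12·y + -10 = 0 ∩ |BE|² = 692/9]
   → B = (-37/3, 53/3)
3. D_x = -157/9  [D is the reflection of F across E]
4. D_y = 143/9  [D is the reflection of F across E]
   → D = (-157/9, 143/9)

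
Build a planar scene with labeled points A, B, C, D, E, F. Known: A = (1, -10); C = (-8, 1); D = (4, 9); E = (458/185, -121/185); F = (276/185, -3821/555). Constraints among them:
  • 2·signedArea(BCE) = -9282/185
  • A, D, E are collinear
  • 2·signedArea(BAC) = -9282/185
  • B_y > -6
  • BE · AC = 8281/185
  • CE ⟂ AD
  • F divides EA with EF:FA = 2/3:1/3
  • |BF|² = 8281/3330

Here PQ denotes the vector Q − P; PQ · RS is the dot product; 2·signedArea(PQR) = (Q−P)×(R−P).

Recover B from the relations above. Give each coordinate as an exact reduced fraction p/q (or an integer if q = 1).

1. B_x = 643/370  [BE · AC = 8281/185 ∩ 2·signedArea(BAC) = -9282/185]
2. B_y = -1971/370  [BE · AC = 8281/185 ∩ 2·signedArea(BAC) = -9282/185]
   → B = (643/370, -1971/370)

B = (643/370, -1971/370)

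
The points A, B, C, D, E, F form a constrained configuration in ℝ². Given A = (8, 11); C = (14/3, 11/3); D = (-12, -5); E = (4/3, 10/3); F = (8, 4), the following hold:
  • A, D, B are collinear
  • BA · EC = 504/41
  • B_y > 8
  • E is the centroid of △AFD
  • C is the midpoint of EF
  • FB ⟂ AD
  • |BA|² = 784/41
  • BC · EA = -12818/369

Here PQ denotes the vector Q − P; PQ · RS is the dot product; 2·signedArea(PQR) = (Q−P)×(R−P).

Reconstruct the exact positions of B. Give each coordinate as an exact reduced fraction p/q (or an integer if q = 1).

1. B_x = 188/41  [A, D, B are collinear ∩ FB ⟂ AD]
2. B_y = 339/41  [A, D, B are collinear ∩ FB ⟂ AD]
   → B = (188/41, 339/41)

B = (188/41, 339/41)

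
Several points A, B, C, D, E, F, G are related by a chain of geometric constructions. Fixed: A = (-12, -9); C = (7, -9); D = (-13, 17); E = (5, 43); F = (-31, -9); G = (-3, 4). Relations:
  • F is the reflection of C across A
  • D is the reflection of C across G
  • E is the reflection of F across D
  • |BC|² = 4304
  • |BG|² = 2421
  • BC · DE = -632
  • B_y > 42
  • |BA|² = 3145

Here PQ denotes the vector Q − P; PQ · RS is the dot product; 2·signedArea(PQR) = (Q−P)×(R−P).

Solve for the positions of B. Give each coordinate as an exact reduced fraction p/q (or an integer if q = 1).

B = (-33, 43)

1. B_x = -33  [line -18·x + -26·y + 524 = 0 ∩ |BA|² = 3145]
2. B_y = 43  [line -18·x + -26·y + 524 = 0 ∩ |BA|² = 3145]
   → B = (-33, 43)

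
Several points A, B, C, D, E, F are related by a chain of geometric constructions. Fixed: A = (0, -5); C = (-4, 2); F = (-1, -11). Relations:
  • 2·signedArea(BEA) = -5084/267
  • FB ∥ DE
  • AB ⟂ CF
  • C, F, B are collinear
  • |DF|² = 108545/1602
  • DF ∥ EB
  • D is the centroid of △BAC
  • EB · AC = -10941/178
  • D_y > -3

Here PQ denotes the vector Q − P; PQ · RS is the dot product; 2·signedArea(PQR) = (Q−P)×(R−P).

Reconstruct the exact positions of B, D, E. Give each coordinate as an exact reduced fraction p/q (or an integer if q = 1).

B = (-403/178, -983/178)
D = (-1115/534, -1517/534)
E = (-895/267, 704/267)

1. B_x = -403/178  [C, F, B are collinear ∩ AB ⟂ CF]
2. B_y = -983/178  [C, F, B are collinear ∩ AB ⟂ CF]
   → B = (-403/178, -983/178)
3. D_x = -1115/534  [D is the centroid of △BAC]
4. D_y = -1517/534  [D is the centroid of △BAC]
   → D = (-1115/534, -1517/534)
5. E_x = -895/267  [DF ∥ EB ∩ FB ∥ DE]
6. E_y = 704/267  [DF ∥ EB ∩ FB ∥ DE]
   → E = (-895/267, 704/267)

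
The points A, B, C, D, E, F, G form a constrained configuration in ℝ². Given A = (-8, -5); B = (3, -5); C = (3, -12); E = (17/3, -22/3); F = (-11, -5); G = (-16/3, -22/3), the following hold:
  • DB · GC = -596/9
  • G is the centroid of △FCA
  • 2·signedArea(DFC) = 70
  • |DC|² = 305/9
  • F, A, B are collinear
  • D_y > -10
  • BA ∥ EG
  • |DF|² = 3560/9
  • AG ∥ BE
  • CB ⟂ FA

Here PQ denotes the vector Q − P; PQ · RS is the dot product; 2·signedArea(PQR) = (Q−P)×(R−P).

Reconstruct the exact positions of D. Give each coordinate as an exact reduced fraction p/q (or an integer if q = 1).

1. D_x = 25/3  [2·signedArea(DFC) = 70 ∩ DB · GC = -596/9]
2. D_y = -29/3  [2·signedArea(DFC) = 70 ∩ DB · GC = -596/9]
   → D = (25/3, -29/3)

D = (25/3, -29/3)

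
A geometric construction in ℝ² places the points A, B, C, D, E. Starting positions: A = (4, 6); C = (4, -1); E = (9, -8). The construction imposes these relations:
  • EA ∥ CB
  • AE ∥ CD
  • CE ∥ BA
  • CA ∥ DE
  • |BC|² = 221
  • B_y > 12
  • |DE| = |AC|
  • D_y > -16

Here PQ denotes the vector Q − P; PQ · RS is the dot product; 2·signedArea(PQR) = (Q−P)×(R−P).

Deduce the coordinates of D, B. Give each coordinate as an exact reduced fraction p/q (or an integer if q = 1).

1. D_x = 9  [CA ∥ DE ∩ AE ∥ CD]
2. D_y = -15  [CA ∥ DE ∩ AE ∥ CD]
   → D = (9, -15)
3. B_x = -1  [CE ∥ BA ∩ EA ∥ CB]
4. B_y = 13  [CE ∥ BA ∩ EA ∥ CB]
   → B = (-1, 13)

B = (-1, 13)
D = (9, -15)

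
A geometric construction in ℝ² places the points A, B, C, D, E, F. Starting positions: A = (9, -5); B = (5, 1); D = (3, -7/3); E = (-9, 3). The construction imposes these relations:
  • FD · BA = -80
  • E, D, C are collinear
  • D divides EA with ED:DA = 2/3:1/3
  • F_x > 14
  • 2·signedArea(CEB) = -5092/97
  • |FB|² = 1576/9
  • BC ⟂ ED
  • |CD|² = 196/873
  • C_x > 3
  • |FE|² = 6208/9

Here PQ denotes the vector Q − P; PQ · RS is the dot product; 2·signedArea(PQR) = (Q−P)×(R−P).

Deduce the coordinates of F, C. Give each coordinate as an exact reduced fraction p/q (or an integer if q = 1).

C = (333/97, -245/97)
F = (15, -23/3)

1. F_x = 15  [line -4·x + 6·y + 106 = 0 ∩ |FE|² = 6208/9]
2. F_y = -23/3  [line -4·x + 6·y + 106 = 0 ∩ |FE|² = 6208/9]
   → F = (15, -23/3)
3. C_x = 333/97  [E, D, C are collinear ∩ BC ⟂ ED]
4. C_y = -245/97  [E, D, C are collinear ∩ BC ⟂ ED]
   → C = (333/97, -245/97)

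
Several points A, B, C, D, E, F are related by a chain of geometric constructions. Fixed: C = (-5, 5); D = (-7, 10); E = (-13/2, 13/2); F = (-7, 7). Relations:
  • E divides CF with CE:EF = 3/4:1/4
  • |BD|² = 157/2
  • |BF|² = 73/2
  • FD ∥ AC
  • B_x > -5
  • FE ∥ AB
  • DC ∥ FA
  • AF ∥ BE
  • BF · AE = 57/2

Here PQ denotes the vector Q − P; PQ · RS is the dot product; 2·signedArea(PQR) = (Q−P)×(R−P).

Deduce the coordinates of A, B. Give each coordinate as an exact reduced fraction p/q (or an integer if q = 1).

1. A_x = -5  [FD ∥ AC ∩ DC ∥ FA]
2. A_y = 2  [FD ∥ AC ∩ DC ∥ FA]
   → A = (-5, 2)
3. B_x = -9/2  [AF ∥ BE ∩ FE ∥ AB]
4. B_y = 3/2  [AF ∥ BE ∩ FE ∥ AB]
   → B = (-9/2, 3/2)

A = (-5, 2)
B = (-9/2, 3/2)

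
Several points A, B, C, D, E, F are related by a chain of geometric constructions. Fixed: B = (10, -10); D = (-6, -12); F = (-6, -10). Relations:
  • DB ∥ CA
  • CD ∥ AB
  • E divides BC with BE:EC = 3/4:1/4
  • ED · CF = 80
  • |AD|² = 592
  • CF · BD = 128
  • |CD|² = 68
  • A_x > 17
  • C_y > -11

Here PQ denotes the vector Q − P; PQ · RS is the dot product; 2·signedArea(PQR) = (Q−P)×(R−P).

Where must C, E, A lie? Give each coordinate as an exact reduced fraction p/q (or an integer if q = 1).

1. C_x = 2  [line 16·x + 2·y + -12 = 0 ∩ |CD|² = 68]
2. C_y = -10  [line 16·x + 2·y + -12 = 0 ∩ |CD|² = 68]
   → C = (2, -10)
3. E_x = 4  [E divides BC with BE:EC = 3/4:1/4]
4. E_y = -10  [E divides BC with BE:EC = 3/4:1/4]
   → E = (4, -10)
5. A_x = 18  [CD ∥ AB ∩ DB ∥ CA]
6. A_y = -8  [CD ∥ AB ∩ DB ∥ CA]
   → A = (18, -8)

A = (18, -8)
C = (2, -10)
E = (4, -10)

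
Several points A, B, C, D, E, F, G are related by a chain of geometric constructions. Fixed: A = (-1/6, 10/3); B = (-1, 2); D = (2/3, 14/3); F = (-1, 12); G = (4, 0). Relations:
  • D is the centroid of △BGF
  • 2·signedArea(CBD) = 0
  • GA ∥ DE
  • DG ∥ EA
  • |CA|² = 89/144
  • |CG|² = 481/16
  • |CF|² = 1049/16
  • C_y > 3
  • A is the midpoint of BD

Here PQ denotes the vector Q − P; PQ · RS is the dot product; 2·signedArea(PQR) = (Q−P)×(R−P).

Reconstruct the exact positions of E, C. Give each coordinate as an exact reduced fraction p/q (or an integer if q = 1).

C = (1/4, 4)
E = (-7/2, 8)

1. E_x = -7/2  [DG ∥ EA ∩ GA ∥ DE]
2. E_y = 8  [DG ∥ EA ∩ GA ∥ DE]
   → E = (-7/2, 8)
3. C_x = 1/4  [line -8/3·x + 5/3·y + -6 = 0 ∩ |CA|² = 89/144]
4. C_y = 4  [line -8/3·x + 5/3·y + -6 = 0 ∩ |CA|² = 89/144]
   → C = (1/4, 4)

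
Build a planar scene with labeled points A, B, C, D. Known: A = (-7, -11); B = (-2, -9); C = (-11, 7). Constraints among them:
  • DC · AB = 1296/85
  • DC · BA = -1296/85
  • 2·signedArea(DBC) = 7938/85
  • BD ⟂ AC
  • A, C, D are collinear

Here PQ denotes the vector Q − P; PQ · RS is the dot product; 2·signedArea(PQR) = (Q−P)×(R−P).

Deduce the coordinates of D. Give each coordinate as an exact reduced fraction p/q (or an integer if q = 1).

1. D_x = -611/85  [A, C, D are collinear ∩ BD ⟂ AC]
2. D_y = -863/85  [A, C, D are collinear ∩ BD ⟂ AC]
   → D = (-611/85, -863/85)

D = (-611/85, -863/85)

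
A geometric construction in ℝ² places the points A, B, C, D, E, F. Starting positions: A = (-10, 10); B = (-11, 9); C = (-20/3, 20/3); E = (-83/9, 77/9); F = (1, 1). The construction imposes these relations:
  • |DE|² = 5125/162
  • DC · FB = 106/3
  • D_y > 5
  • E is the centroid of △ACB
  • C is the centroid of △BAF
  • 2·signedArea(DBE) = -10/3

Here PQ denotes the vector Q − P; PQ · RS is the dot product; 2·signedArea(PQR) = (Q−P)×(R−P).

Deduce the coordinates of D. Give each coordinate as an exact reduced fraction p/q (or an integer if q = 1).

1. D_x = -9/2  [2·signedArea(DBE) = -10/3 ∩ DC · FB = 106/3]
2. D_y = 11/2  [2·signedArea(DBE) = -10/3 ∩ DC · FB = 106/3]
   → D = (-9/2, 11/2)

D = (-9/2, 11/2)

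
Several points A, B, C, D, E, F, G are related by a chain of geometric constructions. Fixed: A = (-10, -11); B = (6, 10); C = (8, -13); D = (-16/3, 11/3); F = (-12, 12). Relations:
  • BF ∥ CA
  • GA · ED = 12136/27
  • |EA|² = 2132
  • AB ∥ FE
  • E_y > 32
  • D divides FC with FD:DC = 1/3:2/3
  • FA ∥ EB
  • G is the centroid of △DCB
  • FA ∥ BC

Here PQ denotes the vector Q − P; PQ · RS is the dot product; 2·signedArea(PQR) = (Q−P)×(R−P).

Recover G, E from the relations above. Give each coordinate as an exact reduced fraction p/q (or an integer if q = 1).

E = (4, 33)
G = (26/9, 2/9)

1. G_x = 26/9  [G is the centroid of △DCB]
2. G_y = 2/9  [G is the centroid of △DCB]
   → G = (26/9, 2/9)
3. E_x = 4  [FA ∥ EB ∩ AB ∥ FE]
4. E_y = 33  [FA ∥ EB ∩ AB ∥ FE]
   → E = (4, 33)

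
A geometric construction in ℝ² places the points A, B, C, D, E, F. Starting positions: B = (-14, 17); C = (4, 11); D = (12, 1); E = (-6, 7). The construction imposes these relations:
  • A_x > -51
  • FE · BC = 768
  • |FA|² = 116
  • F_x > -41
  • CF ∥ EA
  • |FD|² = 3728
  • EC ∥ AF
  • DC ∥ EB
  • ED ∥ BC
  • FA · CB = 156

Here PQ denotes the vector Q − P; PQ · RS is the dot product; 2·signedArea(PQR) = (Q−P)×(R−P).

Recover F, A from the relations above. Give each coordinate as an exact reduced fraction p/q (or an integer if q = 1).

A = (-50, 29)
F = (-40, 33)

1. F_x = -40  [line -18·x + 6·y + -918 = 0 ∩ |FD|² = 3728]
2. F_y = 33  [line -18·x + 6·y + -918 = 0 ∩ |FD|² = 3728]
   → F = (-40, 33)
3. A_x = -50  [EC ∥ AF ∩ CF ∥ EA]
4. A_y = 29  [EC ∥ AF ∩ CF ∥ EA]
   → A = (-50, 29)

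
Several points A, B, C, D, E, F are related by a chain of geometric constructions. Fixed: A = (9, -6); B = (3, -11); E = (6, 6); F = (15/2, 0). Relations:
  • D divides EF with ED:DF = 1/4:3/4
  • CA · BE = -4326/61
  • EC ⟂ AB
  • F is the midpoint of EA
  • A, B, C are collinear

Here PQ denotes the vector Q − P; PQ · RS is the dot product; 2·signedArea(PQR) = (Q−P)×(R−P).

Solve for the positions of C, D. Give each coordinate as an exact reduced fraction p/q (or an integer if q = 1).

1. C_x = 801/61  [A, B, C are collinear ∩ EC ⟂ AB]
2. C_y = -156/61  [A, B, C are collinear ∩ EC ⟂ AB]
   → C = (801/61, -156/61)
3. D_x = 51/8  [D divides EF with ED:DF = 1/4:3/4]
4. D_y = 9/2  [D divides EF with ED:DF = 1/4:3/4]
   → D = (51/8, 9/2)

C = (801/61, -156/61)
D = (51/8, 9/2)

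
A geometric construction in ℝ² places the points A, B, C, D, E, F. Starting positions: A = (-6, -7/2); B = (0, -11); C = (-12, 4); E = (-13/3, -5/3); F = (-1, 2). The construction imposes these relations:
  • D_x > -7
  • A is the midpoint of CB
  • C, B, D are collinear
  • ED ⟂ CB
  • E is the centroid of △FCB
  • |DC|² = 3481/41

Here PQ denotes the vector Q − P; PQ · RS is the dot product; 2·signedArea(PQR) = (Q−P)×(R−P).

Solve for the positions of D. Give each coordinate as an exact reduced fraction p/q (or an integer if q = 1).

D = (-256/41, -131/41)

1. D_x = -256/41  [C, B, D are collinear ∩ ED ⟂ CB]
2. D_y = -131/41  [C, B, D are collinear ∩ ED ⟂ CB]
   → D = (-256/41, -131/41)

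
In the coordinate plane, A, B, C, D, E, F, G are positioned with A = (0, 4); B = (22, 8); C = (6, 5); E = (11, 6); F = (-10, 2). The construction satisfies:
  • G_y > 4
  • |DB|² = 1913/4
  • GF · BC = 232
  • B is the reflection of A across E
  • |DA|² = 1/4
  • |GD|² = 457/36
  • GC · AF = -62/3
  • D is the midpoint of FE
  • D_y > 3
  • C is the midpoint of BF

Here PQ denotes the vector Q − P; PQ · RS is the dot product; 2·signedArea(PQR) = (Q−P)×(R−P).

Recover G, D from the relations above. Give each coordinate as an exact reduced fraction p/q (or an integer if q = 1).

D = (1/2, 4)
G = (4, 14/3)

1. G_x = 4  [GC · AF = -62/3 ∩ GF · BC = 232]
2. G_y = 14/3  [GC · AF = -62/3 ∩ GF · BC = 232]
   → G = (4, 14/3)
3. D_x = 1/2  [D is the midpoint of FE]
4. D_y = 4  [D is the midpoint of FE]
   → D = (1/2, 4)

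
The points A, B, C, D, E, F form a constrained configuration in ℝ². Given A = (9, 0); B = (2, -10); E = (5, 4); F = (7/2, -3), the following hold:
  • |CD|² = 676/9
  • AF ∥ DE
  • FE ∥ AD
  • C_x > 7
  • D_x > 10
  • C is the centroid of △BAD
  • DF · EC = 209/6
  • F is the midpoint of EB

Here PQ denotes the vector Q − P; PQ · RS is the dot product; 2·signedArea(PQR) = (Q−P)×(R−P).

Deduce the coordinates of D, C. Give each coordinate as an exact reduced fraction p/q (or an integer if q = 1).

1. D_x = 21/2  [AF ∥ DE ∩ FE ∥ AD]
2. D_y = 7  [AF ∥ DE ∩ FE ∥ AD]
   → D = (21/2, 7)
3. C_x = 43/6  [C is the centroid of △BAD]
4. C_y = -1  [C is the centroid of △BAD]
   → C = (43/6, -1)

C = (43/6, -1)
D = (21/2, 7)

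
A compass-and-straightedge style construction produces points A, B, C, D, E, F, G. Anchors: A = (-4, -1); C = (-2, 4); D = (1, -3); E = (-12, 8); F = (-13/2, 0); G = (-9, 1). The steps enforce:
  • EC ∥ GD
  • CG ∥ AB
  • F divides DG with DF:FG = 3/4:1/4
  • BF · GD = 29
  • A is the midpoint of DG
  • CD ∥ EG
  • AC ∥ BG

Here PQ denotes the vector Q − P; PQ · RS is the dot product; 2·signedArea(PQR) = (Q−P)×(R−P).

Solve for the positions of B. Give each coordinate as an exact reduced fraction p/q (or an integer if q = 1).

B = (-11, -4)

1. B_x = -11  [AC ∥ BG ∩ CG ∥ AB]
2. B_y = -4  [AC ∥ BG ∩ CG ∥ AB]
   → B = (-11, -4)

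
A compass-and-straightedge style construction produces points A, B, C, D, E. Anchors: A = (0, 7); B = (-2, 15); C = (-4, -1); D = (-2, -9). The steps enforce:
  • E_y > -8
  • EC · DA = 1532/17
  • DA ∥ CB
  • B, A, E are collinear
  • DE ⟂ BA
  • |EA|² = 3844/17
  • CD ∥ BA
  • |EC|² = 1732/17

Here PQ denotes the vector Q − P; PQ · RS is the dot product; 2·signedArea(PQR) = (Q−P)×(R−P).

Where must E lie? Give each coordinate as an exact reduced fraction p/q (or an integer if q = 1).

1. E_x = 62/17  [B, A, E are collinear ∩ DE ⟂ BA]
2. E_y = -129/17  [B, A, E are collinear ∩ DE ⟂ BA]
   → E = (62/17, -129/17)

E = (62/17, -129/17)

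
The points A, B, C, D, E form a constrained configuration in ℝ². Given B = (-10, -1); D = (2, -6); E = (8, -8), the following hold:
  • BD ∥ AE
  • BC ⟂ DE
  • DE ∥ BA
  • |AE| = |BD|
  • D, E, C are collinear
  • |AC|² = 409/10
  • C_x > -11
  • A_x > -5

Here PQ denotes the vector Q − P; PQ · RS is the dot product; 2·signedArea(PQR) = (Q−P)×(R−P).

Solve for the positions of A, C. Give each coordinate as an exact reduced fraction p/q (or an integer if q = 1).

1. A_x = -4  [BD ∥ AE ∩ DE ∥ BA]
2. A_y = -3  [BD ∥ AE ∩ DE ∥ BA]
   → A = (-4, -3)
3. C_x = -103/10  [D, E, C are collinear ∩ BC ⟂ DE]
4. C_y = -19/10  [D, E, C are collinear ∩ BC ⟂ DE]
   → C = (-103/10, -19/10)

A = (-4, -3)
C = (-103/10, -19/10)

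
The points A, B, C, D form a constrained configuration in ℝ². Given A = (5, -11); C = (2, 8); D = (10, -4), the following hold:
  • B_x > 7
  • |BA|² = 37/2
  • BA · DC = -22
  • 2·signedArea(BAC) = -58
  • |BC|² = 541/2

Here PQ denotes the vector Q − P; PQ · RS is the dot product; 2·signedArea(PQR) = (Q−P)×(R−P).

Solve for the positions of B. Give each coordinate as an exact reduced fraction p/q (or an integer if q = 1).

1. B_x = 15/2  [2·signedArea(BAC) = -58 ∩ BA · DC = -22]
2. B_y = -15/2  [2·signedArea(BAC) = -58 ∩ BA · DC = -22]
   → B = (15/2, -15/2)

B = (15/2, -15/2)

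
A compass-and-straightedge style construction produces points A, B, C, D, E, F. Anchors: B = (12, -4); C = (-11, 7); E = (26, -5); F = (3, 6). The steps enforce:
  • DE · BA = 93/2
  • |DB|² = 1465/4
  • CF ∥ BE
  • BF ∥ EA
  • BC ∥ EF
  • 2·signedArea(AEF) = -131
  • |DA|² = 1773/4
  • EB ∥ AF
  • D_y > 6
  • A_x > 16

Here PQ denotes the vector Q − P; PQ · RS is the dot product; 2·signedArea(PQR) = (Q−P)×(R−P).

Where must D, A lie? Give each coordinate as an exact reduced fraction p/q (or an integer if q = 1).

1. A_x = 17  [EB ∥ AF ∩ BF ∥ EA]
2. A_y = 5  [EB ∥ AF ∩ BF ∥ EA]
   → A = (17, 5)
3. D_x = -4  [line -5·x + -9·y + 77/2 = 0 ∩ |DA|² = 1773/4]
4. D_y = 13/2  [line -5·x + -9·y + 77/2 = 0 ∩ |DA|² = 1773/4]
   → D = (-4, 13/2)

A = (17, 5)
D = (-4, 13/2)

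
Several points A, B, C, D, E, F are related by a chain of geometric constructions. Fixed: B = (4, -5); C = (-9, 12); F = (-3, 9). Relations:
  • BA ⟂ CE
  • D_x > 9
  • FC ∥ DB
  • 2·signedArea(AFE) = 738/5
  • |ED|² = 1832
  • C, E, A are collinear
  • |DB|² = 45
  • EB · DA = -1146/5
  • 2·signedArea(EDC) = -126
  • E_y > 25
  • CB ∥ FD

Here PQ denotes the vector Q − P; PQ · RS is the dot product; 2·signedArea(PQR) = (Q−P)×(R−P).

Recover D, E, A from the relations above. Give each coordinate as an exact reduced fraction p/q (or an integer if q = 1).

A = (2/5, -34/5)
D = (10, -8)
E = (-16, 26)

1. D_x = 10  [FC ∥ DB ∩ CB ∥ FD]
2. D_y = -8  [FC ∥ DB ∩ CB ∥ FD]
   → D = (10, -8)
3. E_x = -16  [line -20·x + -19·y + 174 = 0 ∩ |ED|² = 1832]
4. E_y = 26  [line -20·x + -19·y + 174 = 0 ∩ |ED|² = 1832]
   → E = (-16, 26)
5. A_x = 2/5  [EB · DA = -1146/5 ∩ C, E, A are collinear]
6. A_y = -34/5  [EB · DA = -1146/5 ∩ C, E, A are collinear]
   → A = (2/5, -34/5)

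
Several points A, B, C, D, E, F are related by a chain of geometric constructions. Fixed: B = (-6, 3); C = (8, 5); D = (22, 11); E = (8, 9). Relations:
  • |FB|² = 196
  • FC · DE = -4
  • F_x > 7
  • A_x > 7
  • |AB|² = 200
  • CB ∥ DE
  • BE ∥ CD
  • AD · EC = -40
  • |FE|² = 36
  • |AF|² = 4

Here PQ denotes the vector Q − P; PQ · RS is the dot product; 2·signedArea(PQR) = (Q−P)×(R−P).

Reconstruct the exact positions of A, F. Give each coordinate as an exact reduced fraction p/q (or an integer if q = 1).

A = (8, 1)
F = (8, 3)

1. A_y = 1  [AD · EC = -40]
2. A_x = 8  [|AB|² = 200]
   → A = (8, 1)
3. F_x = 8  [line 14·x + 2·y + -118 = 0 ∩ |FE|² = 36]
4. F_y = 3  [line 14·x + 2·y + -118 = 0 ∩ |FE|² = 36]
   → F = (8, 3)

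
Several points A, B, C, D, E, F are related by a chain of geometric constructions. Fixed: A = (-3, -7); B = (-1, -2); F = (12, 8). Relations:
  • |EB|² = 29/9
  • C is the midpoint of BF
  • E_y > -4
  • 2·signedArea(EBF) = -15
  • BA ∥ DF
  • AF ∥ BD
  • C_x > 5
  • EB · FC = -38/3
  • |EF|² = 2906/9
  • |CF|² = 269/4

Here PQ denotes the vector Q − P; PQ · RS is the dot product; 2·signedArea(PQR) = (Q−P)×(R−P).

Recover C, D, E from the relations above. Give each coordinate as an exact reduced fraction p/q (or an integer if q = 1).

1. C_x = 11/2  [C is the midpoint of BF]
2. C_y = 3  [C is the midpoint of BF]
   → C = (11/2, 3)
3. D_x = 14  [BA ∥ DF ∩ AF ∥ BD]
4. D_y = 13  [BA ∥ DF ∩ AF ∥ BD]
   → D = (14, 13)
5. E_x = -5/3  [EB · FC = -38/3 ∩ 2·signedArea(EBF) = -15]
6. E_y = -11/3  [EB · FC = -38/3 ∩ 2·signedArea(EBF) = -15]
   → E = (-5/3, -11/3)

C = (11/2, 3)
D = (14, 13)
E = (-5/3, -11/3)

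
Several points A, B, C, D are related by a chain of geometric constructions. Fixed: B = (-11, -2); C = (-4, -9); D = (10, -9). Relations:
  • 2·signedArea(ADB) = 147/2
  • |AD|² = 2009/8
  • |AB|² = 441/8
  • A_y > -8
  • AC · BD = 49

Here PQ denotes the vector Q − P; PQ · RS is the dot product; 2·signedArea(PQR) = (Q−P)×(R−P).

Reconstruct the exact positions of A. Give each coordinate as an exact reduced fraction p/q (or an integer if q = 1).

A = (-23/4, -29/4)

1. A_x = -23/4  [AC · BD = 49 ∩ 2·signedArea(ADB) = 147/2]
2. A_y = -29/4  [AC · BD = 49 ∩ 2·signedArea(ADB) = 147/2]
   → A = (-23/4, -29/4)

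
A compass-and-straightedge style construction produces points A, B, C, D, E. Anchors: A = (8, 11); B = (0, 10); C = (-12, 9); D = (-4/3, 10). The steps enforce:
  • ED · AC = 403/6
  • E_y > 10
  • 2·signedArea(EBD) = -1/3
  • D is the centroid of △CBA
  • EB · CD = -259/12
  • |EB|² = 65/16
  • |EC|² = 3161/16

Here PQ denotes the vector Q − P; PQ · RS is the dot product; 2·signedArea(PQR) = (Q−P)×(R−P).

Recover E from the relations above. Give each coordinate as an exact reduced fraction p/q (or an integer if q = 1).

E = (2, 41/4)

1. E_x = 2  [2·signedArea(EBD) = -1/3 ∩ ED · AC = 403/6]
2. E_y = 41/4  [2·signedArea(EBD) = -1/3 ∩ ED · AC = 403/6]
   → E = (2, 41/4)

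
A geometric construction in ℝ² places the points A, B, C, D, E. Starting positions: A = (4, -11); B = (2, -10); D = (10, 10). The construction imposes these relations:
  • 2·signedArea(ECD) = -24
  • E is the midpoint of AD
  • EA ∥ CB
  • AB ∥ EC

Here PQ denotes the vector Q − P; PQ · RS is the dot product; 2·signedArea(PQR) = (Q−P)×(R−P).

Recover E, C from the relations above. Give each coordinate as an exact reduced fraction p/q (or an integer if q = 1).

1. E_x = 7  [E is the midpoint of AD]
2. E_y = -1/2  [E is the midpoint of AD]
   → E = (7, -1/2)
3. C_x = 5  [EA ∥ CB ∩ AB ∥ EC]
4. C_y = 1/2  [EA ∥ CB ∩ AB ∥ EC]
   → C = (5, 1/2)

C = (5, 1/2)
E = (7, -1/2)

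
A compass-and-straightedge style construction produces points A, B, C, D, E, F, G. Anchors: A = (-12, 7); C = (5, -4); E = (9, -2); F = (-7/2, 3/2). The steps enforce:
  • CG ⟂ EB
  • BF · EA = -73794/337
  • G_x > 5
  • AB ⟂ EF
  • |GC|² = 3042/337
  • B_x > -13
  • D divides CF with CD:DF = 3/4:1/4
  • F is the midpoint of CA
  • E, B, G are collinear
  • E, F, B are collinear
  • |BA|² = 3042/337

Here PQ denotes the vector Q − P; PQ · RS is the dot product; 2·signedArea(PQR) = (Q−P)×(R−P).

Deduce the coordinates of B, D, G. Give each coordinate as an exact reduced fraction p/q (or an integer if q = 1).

1. B_x = -4317/337  [E, F, B are collinear ∩ AB ⟂ EF]
2. B_y = 1384/337  [E, F, B are collinear ∩ AB ⟂ EF]
   → B = (-4317/337, 1384/337)
3. D_x = -11/8  [D divides CF with CD:DF = 3/4:1/4]
4. D_y = 1/8  [D divides CF with CD:DF = 3/4:1/4]
   → D = (-11/8, 1/8)
5. G_x = 1958/337  [E, B, G are collinear ∩ CG ⟂ EB]
6. G_y = -373/337  [E, B, G are collinear ∩ CG ⟂ EB]
   → G = (1958/337, -373/337)

B = (-4317/337, 1384/337)
D = (-11/8, 1/8)
G = (1958/337, -373/337)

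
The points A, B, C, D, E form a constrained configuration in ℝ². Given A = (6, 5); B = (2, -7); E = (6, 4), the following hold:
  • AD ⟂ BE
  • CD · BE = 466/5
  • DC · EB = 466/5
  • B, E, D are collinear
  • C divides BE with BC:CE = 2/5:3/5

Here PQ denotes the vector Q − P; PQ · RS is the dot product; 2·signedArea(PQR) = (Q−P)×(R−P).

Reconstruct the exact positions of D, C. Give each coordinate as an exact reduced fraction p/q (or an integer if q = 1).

1. D_x = 866/137  [B, E, D are collinear ∩ AD ⟂ BE]
2. D_y = 669/137  [B, E, D are collinear ∩ AD ⟂ BE]
   → D = (866/137, 669/137)
3. C_x = 18/5  [C divides BE with BC:CE = 2/5:3/5]
4. C_y = -13/5  [C divides BE with BC:CE = 2/5:3/5]
   → C = (18/5, -13/5)

C = (18/5, -13/5)
D = (866/137, 669/137)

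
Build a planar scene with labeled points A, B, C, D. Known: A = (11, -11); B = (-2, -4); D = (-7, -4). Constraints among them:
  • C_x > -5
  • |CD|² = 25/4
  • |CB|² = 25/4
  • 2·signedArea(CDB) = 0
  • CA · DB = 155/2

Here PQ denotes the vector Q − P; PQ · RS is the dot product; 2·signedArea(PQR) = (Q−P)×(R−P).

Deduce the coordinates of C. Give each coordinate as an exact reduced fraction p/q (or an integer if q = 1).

1. C_x = -9/2  [2·signedArea(CDB) = 0 ∩ CA · DB = 155/2]
2. C_y = -4  [2·signedArea(CDB) = 0 ∩ CA · DB = 155/2]
   → C = (-9/2, -4)

C = (-9/2, -4)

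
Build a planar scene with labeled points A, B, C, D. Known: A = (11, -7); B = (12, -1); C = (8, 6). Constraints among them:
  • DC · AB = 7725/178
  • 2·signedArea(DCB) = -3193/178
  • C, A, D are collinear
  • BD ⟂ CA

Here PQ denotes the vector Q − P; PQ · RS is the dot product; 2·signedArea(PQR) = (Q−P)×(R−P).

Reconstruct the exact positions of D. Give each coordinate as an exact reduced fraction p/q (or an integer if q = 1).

D = (1733/178, -271/178)

1. D_x = 1733/178  [C, A, D are collinear ∩ BD ⟂ CA]
2. D_y = -271/178  [C, A, D are collinear ∩ BD ⟂ CA]
   → D = (1733/178, -271/178)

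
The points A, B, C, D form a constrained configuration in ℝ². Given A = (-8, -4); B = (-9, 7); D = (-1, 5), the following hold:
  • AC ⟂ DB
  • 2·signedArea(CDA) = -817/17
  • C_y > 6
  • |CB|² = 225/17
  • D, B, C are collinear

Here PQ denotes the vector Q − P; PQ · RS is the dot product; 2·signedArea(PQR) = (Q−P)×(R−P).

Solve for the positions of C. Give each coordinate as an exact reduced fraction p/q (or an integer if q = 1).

C = (-93/17, 104/17)

1. C_x = -93/17  [D, B, C are collinear ∩ AC ⟂ DB]
2. C_y = 104/17  [D, B, C are collinear ∩ AC ⟂ DB]
   → C = (-93/17, 104/17)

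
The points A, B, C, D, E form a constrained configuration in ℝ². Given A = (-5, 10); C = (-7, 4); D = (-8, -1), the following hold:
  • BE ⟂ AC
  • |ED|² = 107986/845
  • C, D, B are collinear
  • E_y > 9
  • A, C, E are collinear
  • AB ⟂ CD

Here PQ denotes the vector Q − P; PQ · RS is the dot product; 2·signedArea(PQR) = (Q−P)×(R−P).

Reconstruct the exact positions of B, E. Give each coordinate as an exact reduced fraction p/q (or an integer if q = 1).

B = (-75/13, 132/13)
E = (-327/65, 644/65)

1. B_x = -75/13  [C, D, B are collinear ∩ AB ⟂ CD]
2. B_y = 132/13  [C, D, B are collinear ∩ AB ⟂ CD]
   → B = (-75/13, 132/13)
3. E_x = -327/65  [A, C, E are collinear ∩ BE ⟂ AC]
4. E_y = 644/65  [A, C, E are collinear ∩ BE ⟂ AC]
   → E = (-327/65, 644/65)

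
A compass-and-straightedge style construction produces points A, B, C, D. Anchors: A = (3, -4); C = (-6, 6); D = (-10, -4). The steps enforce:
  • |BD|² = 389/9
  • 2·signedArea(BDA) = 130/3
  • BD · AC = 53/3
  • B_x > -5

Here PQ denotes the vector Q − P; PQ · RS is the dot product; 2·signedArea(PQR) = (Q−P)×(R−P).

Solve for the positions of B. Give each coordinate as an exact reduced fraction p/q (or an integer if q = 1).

1. B_x = -13/3  [BD · AC = 53/3 ∩ 2·signedArea(BDA) = 130/3]
2. B_y = -2/3  [BD · AC = 53/3 ∩ 2·signedArea(BDA) = 130/3]
   → B = (-13/3, -2/3)

B = (-13/3, -2/3)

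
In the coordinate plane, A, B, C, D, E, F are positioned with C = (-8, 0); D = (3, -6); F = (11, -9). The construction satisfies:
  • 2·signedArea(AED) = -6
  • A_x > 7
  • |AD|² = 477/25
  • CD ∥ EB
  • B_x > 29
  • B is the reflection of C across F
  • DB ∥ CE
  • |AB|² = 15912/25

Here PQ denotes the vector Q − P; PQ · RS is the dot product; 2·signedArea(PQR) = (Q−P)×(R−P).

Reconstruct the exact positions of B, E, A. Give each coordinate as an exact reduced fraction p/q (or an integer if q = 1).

A = (36/5, -36/5)
B = (30, -18)
E = (19, -12)

1. B_x = 30  [B is the reflection of C across F]
2. B_y = -18  [B is the reflection of C across F]
   → B = (30, -18)
3. E_x = 19  [CD ∥ EB ∩ DB ∥ CE]
4. E_y = -12  [CD ∥ EB ∩ DB ∥ CE]
   → E = (19, -12)
5. A_x = 36/5  [line -6·x + -16·y + -72 = 0 ∩ |AD|² = 477/25]
6. A_y = -36/5  [line -6·x + -16·y + -72 = 0 ∩ |AD|² = 477/25]
   → A = (36/5, -36/5)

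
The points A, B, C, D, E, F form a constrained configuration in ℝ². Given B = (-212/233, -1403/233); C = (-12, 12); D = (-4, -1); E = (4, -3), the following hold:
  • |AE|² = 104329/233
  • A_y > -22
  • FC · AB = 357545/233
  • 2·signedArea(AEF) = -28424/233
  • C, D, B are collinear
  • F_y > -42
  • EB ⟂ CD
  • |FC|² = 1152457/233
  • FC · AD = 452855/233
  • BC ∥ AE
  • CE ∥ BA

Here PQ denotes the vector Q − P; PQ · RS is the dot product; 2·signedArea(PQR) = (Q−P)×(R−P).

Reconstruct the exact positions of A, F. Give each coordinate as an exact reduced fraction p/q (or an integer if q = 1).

1. A_x = 3516/233  [BC ∥ AE ∩ CE ∥ BA]
2. A_y = -4898/233  [BC ∥ AE ∩ CE ∥ BA]
   → A = (3516/233, -4898/233)
3. F_x = 7964/233  [FC · AB = 357545/233 ∩ FC · AD = 452855/233]
4. F_y = -9563/233  [FC · AB = 357545/233 ∩ FC · AD = 452855/233]
   → F = (7964/233, -9563/233)

A = (3516/233, -4898/233)
F = (7964/233, -9563/233)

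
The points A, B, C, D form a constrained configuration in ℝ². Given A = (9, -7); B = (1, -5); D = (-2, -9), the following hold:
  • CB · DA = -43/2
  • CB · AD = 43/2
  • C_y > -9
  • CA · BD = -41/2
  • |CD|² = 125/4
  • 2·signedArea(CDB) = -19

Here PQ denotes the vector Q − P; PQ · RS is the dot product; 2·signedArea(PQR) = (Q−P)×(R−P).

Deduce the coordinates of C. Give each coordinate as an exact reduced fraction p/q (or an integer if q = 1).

1. C_x = 7/2  [CB · AD = 43/2 ∩ CA · BD = -41/2]
2. C_y = -8  [CB · AD = 43/2 ∩ CA · BD = -41/2]
   → C = (7/2, -8)

C = (7/2, -8)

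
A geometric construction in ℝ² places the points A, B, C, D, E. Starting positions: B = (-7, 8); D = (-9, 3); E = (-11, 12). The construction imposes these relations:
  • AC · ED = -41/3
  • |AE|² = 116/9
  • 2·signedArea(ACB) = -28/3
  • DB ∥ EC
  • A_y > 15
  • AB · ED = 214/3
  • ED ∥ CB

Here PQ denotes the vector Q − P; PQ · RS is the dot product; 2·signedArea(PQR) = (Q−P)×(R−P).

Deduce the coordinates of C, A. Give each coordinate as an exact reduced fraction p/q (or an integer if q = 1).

1. C_x = -9  [ED ∥ CB ∩ DB ∥ EC]
2. C_y = 17  [ED ∥ CB ∩ DB ∥ EC]
   → C = (-9, 17)
3. A_x = -29/3  [2·signedArea(ACB) = -28/3 ∩ AC · ED = -41/3]
4. A_y = 46/3  [2·signedArea(ACB) = -28/3 ∩ AC · ED = -41/3]
   → A = (-29/3, 46/3)

A = (-29/3, 46/3)
C = (-9, 17)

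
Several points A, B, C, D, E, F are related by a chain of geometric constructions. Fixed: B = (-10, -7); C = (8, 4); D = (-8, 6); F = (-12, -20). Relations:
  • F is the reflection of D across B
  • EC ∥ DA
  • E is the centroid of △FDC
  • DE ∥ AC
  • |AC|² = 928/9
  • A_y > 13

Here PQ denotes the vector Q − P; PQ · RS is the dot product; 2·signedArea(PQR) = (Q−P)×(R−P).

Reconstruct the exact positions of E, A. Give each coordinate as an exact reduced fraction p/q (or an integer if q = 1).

A = (4, 40/3)
E = (-4, -10/3)

1. E_x = -4  [E is the centroid of △FDC]
2. E_y = -10/3  [E is the centroid of △FDC]
   → E = (-4, -10/3)
3. A_x = 4  [DE ∥ AC ∩ EC ∥ DA]
4. A_y = 40/3  [DE ∥ AC ∩ EC ∥ DA]
   → A = (4, 40/3)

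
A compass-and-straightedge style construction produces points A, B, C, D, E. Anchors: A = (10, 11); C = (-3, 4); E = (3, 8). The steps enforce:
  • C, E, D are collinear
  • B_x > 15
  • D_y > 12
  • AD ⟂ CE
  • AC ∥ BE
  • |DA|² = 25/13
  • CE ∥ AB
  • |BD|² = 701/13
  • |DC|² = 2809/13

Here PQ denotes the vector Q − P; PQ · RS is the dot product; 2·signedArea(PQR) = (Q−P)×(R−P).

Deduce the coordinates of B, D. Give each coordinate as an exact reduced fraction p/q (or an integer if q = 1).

1. B_x = 16  [AC ∥ BE ∩ CE ∥ AB]
2. B_y = 15  [AC ∥ BE ∩ CE ∥ AB]
   → B = (16, 15)
3. D_x = 120/13  [C, E, D are collinear ∩ AD ⟂ CE]
4. D_y = 158/13  [C, E, D are collinear ∩ AD ⟂ CE]
   → D = (120/13, 158/13)

B = (16, 15)
D = (120/13, 158/13)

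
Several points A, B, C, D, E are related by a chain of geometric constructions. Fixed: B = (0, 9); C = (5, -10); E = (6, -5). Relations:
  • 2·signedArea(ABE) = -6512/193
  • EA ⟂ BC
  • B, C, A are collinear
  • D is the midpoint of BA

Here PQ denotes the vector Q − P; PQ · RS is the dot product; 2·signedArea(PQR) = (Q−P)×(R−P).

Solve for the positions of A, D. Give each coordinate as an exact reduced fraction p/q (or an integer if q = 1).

1. A_x = 740/193  [B, C, A are collinear ∩ EA ⟂ BC]
2. A_y = -1075/193  [B, C, A are collinear ∩ EA ⟂ BC]
   → A = (740/193, -1075/193)
3. D_x = 370/193  [D is the midpoint of BA]
4. D_y = 331/193  [D is the midpoint of BA]
   → D = (370/193, 331/193)

A = (740/193, -1075/193)
D = (370/193, 331/193)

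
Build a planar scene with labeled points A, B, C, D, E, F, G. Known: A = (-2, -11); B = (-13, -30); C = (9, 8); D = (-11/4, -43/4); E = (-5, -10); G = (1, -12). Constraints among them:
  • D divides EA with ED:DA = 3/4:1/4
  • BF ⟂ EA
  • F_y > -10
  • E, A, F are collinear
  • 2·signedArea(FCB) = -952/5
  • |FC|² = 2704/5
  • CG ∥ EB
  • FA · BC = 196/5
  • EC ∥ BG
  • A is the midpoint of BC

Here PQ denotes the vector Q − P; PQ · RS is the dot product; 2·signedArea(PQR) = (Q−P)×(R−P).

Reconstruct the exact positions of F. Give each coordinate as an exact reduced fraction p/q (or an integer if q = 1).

1. F_x = -31/5  [E, A, F are collinear ∩ BF ⟂ EA]
2. F_y = -48/5  [E, A, F are collinear ∩ BF ⟂ EA]
   → F = (-31/5, -48/5)

F = (-31/5, -48/5)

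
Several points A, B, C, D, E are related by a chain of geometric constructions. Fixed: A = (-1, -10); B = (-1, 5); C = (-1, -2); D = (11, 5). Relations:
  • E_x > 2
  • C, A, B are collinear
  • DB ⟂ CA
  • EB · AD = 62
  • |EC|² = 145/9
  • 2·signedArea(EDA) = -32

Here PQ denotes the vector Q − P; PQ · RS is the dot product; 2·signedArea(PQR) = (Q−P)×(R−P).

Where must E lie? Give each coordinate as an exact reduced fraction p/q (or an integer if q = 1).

1. E_x = 3  [2·signedArea(EDA) = -32 ∩ EB · AD = 62]
2. E_y = -7/3  [2·signedArea(EDA) = -32 ∩ EB · AD = 62]
   → E = (3, -7/3)

E = (3, -7/3)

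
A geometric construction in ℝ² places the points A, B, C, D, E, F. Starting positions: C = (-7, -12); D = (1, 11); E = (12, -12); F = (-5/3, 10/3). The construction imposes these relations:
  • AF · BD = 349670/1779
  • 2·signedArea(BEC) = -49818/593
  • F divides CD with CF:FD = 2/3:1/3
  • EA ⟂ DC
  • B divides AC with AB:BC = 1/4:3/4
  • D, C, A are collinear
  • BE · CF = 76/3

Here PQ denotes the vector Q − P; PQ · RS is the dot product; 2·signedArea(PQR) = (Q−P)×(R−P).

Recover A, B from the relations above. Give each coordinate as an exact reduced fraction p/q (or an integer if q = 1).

1. A_x = -2935/593  [D, C, A are collinear ∩ EA ⟂ DC]
2. A_y = -3620/593  [D, C, A are collinear ∩ EA ⟂ DC]
   → A = (-2935/593, -3620/593)
3. B_x = -3239/593  [B divides AC with AB:BC = 1/4:3/4]
4. B_y = -4494/593  [B divides AC with AB:BC = 1/4:3/4]
   → B = (-3239/593, -4494/593)

A = (-2935/593, -3620/593)
B = (-3239/593, -4494/593)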